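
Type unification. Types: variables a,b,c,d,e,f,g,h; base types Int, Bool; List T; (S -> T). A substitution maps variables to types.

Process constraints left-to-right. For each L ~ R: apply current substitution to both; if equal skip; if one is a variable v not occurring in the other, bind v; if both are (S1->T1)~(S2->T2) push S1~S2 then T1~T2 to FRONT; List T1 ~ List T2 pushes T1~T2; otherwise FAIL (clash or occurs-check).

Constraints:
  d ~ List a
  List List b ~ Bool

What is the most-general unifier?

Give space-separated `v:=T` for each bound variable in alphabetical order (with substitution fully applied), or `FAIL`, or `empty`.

step 1: unify d ~ List a  [subst: {-} | 1 pending]
  bind d := List a
step 2: unify List List b ~ Bool  [subst: {d:=List a} | 0 pending]
  clash: List List b vs Bool

Answer: FAIL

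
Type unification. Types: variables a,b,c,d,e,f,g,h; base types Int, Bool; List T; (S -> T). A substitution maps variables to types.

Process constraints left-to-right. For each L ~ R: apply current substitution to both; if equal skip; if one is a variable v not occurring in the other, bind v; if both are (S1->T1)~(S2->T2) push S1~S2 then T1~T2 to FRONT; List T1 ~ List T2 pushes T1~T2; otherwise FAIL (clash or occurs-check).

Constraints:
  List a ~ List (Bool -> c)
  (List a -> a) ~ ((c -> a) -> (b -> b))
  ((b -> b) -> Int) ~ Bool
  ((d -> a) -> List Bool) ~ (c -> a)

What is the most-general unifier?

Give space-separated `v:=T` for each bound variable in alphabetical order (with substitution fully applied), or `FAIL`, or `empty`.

Answer: FAIL

Derivation:
step 1: unify List a ~ List (Bool -> c)  [subst: {-} | 3 pending]
  -> decompose List: push a~(Bool -> c)
step 2: unify a ~ (Bool -> c)  [subst: {-} | 3 pending]
  bind a := (Bool -> c)
step 3: unify (List (Bool -> c) -> (Bool -> c)) ~ ((c -> (Bool -> c)) -> (b -> b))  [subst: {a:=(Bool -> c)} | 2 pending]
  -> decompose arrow: push List (Bool -> c)~(c -> (Bool -> c)), (Bool -> c)~(b -> b)
step 4: unify List (Bool -> c) ~ (c -> (Bool -> c))  [subst: {a:=(Bool -> c)} | 3 pending]
  clash: List (Bool -> c) vs (c -> (Bool -> c))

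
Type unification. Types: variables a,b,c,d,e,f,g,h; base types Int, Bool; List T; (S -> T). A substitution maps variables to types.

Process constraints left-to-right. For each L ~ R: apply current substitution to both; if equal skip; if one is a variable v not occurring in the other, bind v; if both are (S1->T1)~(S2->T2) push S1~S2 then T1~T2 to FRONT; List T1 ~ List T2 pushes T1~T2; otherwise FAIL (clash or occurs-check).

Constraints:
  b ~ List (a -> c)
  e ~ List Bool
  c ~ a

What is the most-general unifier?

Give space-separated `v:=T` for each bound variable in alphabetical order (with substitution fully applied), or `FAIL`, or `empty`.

Answer: b:=List (a -> a) c:=a e:=List Bool

Derivation:
step 1: unify b ~ List (a -> c)  [subst: {-} | 2 pending]
  bind b := List (a -> c)
step 2: unify e ~ List Bool  [subst: {b:=List (a -> c)} | 1 pending]
  bind e := List Bool
step 3: unify c ~ a  [subst: {b:=List (a -> c), e:=List Bool} | 0 pending]
  bind c := a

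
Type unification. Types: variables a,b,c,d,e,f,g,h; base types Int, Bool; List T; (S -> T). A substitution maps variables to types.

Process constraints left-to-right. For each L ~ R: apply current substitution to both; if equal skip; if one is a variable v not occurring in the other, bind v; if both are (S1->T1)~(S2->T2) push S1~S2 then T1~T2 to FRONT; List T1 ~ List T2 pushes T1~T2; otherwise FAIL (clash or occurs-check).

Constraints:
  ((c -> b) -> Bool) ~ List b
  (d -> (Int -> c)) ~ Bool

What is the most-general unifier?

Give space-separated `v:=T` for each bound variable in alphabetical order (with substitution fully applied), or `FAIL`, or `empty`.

Answer: FAIL

Derivation:
step 1: unify ((c -> b) -> Bool) ~ List b  [subst: {-} | 1 pending]
  clash: ((c -> b) -> Bool) vs List b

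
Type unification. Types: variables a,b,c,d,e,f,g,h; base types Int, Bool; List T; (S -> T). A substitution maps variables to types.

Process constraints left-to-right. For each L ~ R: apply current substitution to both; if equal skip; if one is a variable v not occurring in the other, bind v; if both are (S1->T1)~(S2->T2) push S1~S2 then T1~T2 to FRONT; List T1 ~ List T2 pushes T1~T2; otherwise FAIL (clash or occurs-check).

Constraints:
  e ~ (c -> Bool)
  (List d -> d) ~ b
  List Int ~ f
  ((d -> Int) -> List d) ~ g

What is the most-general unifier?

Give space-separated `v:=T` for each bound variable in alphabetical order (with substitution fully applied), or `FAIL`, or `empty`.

Answer: b:=(List d -> d) e:=(c -> Bool) f:=List Int g:=((d -> Int) -> List d)

Derivation:
step 1: unify e ~ (c -> Bool)  [subst: {-} | 3 pending]
  bind e := (c -> Bool)
step 2: unify (List d -> d) ~ b  [subst: {e:=(c -> Bool)} | 2 pending]
  bind b := (List d -> d)
step 3: unify List Int ~ f  [subst: {e:=(c -> Bool), b:=(List d -> d)} | 1 pending]
  bind f := List Int
step 4: unify ((d -> Int) -> List d) ~ g  [subst: {e:=(c -> Bool), b:=(List d -> d), f:=List Int} | 0 pending]
  bind g := ((d -> Int) -> List d)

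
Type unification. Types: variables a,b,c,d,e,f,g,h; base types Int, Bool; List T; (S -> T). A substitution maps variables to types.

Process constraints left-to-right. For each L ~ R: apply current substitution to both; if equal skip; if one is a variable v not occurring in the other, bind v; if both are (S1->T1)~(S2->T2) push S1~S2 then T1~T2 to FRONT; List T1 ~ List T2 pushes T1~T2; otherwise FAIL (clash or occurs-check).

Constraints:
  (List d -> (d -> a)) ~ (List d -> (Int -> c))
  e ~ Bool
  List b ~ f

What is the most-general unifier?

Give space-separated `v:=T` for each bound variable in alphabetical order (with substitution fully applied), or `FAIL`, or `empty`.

Answer: a:=c d:=Int e:=Bool f:=List b

Derivation:
step 1: unify (List d -> (d -> a)) ~ (List d -> (Int -> c))  [subst: {-} | 2 pending]
  -> decompose arrow: push List d~List d, (d -> a)~(Int -> c)
step 2: unify List d ~ List d  [subst: {-} | 3 pending]
  -> identical, skip
step 3: unify (d -> a) ~ (Int -> c)  [subst: {-} | 2 pending]
  -> decompose arrow: push d~Int, a~c
step 4: unify d ~ Int  [subst: {-} | 3 pending]
  bind d := Int
step 5: unify a ~ c  [subst: {d:=Int} | 2 pending]
  bind a := c
step 6: unify e ~ Bool  [subst: {d:=Int, a:=c} | 1 pending]
  bind e := Bool
step 7: unify List b ~ f  [subst: {d:=Int, a:=c, e:=Bool} | 0 pending]
  bind f := List b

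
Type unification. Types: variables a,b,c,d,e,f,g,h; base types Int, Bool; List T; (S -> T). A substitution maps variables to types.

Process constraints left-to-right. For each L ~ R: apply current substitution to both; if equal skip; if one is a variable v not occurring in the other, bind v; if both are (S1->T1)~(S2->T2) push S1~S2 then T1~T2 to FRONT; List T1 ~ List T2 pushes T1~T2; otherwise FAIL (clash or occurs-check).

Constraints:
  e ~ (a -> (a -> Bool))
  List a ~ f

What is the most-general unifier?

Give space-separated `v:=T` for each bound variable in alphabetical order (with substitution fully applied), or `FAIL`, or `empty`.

step 1: unify e ~ (a -> (a -> Bool))  [subst: {-} | 1 pending]
  bind e := (a -> (a -> Bool))
step 2: unify List a ~ f  [subst: {e:=(a -> (a -> Bool))} | 0 pending]
  bind f := List a

Answer: e:=(a -> (a -> Bool)) f:=List a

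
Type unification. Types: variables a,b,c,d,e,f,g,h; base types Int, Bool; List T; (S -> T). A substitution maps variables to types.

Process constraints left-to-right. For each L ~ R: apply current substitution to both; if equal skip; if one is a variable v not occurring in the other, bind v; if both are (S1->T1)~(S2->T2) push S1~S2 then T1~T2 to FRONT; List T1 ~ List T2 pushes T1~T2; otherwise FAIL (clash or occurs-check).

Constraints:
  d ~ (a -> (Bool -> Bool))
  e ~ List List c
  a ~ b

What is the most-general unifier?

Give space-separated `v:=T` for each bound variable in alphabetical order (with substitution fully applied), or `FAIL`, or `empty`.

step 1: unify d ~ (a -> (Bool -> Bool))  [subst: {-} | 2 pending]
  bind d := (a -> (Bool -> Bool))
step 2: unify e ~ List List c  [subst: {d:=(a -> (Bool -> Bool))} | 1 pending]
  bind e := List List c
step 3: unify a ~ b  [subst: {d:=(a -> (Bool -> Bool)), e:=List List c} | 0 pending]
  bind a := b

Answer: a:=b d:=(b -> (Bool -> Bool)) e:=List List c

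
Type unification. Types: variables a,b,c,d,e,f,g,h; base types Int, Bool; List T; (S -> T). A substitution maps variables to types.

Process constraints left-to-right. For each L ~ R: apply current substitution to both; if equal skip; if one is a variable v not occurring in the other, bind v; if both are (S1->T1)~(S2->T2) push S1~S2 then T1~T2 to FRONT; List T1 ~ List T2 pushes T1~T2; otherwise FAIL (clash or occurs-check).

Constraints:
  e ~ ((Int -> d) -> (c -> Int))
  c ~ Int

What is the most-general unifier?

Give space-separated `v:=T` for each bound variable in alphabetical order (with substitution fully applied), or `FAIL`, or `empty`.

step 1: unify e ~ ((Int -> d) -> (c -> Int))  [subst: {-} | 1 pending]
  bind e := ((Int -> d) -> (c -> Int))
step 2: unify c ~ Int  [subst: {e:=((Int -> d) -> (c -> Int))} | 0 pending]
  bind c := Int

Answer: c:=Int e:=((Int -> d) -> (Int -> Int))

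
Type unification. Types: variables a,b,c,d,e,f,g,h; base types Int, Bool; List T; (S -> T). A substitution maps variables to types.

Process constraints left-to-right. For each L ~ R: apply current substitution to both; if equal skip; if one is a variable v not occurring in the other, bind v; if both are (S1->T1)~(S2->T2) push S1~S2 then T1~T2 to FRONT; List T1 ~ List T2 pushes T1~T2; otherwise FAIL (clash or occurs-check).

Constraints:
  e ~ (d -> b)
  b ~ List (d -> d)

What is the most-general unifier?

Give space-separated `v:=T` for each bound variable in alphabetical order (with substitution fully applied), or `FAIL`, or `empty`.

Answer: b:=List (d -> d) e:=(d -> List (d -> d))

Derivation:
step 1: unify e ~ (d -> b)  [subst: {-} | 1 pending]
  bind e := (d -> b)
step 2: unify b ~ List (d -> d)  [subst: {e:=(d -> b)} | 0 pending]
  bind b := List (d -> d)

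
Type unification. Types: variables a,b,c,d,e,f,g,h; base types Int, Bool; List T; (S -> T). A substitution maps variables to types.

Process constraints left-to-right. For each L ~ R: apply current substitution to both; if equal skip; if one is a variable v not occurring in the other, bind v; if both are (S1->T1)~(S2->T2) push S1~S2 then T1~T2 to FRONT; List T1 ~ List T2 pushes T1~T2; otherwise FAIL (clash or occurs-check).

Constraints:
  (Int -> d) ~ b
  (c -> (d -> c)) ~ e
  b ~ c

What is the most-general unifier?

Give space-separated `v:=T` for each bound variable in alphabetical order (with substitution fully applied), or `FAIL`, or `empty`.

step 1: unify (Int -> d) ~ b  [subst: {-} | 2 pending]
  bind b := (Int -> d)
step 2: unify (c -> (d -> c)) ~ e  [subst: {b:=(Int -> d)} | 1 pending]
  bind e := (c -> (d -> c))
step 3: unify (Int -> d) ~ c  [subst: {b:=(Int -> d), e:=(c -> (d -> c))} | 0 pending]
  bind c := (Int -> d)

Answer: b:=(Int -> d) c:=(Int -> d) e:=((Int -> d) -> (d -> (Int -> d)))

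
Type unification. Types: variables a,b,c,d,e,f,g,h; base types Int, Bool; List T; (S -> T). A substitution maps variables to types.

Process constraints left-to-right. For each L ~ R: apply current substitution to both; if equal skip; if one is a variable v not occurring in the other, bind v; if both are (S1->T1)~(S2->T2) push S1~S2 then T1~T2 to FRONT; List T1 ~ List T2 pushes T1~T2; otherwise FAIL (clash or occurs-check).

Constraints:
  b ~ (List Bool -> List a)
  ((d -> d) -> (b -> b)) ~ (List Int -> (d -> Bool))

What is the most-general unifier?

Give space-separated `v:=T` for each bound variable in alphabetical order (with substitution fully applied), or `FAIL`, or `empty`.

Answer: FAIL

Derivation:
step 1: unify b ~ (List Bool -> List a)  [subst: {-} | 1 pending]
  bind b := (List Bool -> List a)
step 2: unify ((d -> d) -> ((List Bool -> List a) -> (List Bool -> List a))) ~ (List Int -> (d -> Bool))  [subst: {b:=(List Bool -> List a)} | 0 pending]
  -> decompose arrow: push (d -> d)~List Int, ((List Bool -> List a) -> (List Bool -> List a))~(d -> Bool)
step 3: unify (d -> d) ~ List Int  [subst: {b:=(List Bool -> List a)} | 1 pending]
  clash: (d -> d) vs List Int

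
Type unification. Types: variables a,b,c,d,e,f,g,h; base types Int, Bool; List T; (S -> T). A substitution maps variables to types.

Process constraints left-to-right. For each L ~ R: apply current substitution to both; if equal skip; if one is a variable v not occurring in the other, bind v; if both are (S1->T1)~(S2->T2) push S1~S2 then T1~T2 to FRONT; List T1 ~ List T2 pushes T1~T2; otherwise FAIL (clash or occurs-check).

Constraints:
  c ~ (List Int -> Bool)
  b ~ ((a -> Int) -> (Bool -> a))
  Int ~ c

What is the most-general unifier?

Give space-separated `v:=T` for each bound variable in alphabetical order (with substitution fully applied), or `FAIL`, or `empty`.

step 1: unify c ~ (List Int -> Bool)  [subst: {-} | 2 pending]
  bind c := (List Int -> Bool)
step 2: unify b ~ ((a -> Int) -> (Bool -> a))  [subst: {c:=(List Int -> Bool)} | 1 pending]
  bind b := ((a -> Int) -> (Bool -> a))
step 3: unify Int ~ (List Int -> Bool)  [subst: {c:=(List Int -> Bool), b:=((a -> Int) -> (Bool -> a))} | 0 pending]
  clash: Int vs (List Int -> Bool)

Answer: FAIL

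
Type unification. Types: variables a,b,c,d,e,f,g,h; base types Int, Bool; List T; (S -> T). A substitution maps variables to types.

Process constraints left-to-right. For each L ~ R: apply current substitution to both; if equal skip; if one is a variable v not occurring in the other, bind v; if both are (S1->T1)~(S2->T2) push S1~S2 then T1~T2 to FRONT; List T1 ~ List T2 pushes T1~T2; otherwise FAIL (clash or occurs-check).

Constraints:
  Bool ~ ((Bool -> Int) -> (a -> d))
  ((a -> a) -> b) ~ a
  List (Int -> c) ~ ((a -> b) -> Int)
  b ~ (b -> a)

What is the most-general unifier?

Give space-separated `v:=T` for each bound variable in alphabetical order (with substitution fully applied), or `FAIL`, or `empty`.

step 1: unify Bool ~ ((Bool -> Int) -> (a -> d))  [subst: {-} | 3 pending]
  clash: Bool vs ((Bool -> Int) -> (a -> d))

Answer: FAIL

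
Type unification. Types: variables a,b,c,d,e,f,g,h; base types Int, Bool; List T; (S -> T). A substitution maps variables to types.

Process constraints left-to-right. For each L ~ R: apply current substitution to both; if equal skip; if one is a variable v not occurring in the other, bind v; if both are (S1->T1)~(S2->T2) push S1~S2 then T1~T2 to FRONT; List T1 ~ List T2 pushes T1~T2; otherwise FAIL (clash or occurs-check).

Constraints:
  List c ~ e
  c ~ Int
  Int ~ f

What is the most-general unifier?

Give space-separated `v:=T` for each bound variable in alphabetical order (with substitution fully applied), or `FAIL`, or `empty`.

Answer: c:=Int e:=List Int f:=Int

Derivation:
step 1: unify List c ~ e  [subst: {-} | 2 pending]
  bind e := List c
step 2: unify c ~ Int  [subst: {e:=List c} | 1 pending]
  bind c := Int
step 3: unify Int ~ f  [subst: {e:=List c, c:=Int} | 0 pending]
  bind f := Int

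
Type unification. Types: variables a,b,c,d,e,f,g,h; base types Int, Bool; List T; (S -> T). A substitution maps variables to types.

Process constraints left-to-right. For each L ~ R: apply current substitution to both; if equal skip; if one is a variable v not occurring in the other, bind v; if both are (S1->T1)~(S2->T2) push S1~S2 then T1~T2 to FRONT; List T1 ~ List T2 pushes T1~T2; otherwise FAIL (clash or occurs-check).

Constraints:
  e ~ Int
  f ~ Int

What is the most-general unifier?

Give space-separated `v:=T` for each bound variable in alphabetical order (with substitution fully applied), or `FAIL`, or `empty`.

Answer: e:=Int f:=Int

Derivation:
step 1: unify e ~ Int  [subst: {-} | 1 pending]
  bind e := Int
step 2: unify f ~ Int  [subst: {e:=Int} | 0 pending]
  bind f := Int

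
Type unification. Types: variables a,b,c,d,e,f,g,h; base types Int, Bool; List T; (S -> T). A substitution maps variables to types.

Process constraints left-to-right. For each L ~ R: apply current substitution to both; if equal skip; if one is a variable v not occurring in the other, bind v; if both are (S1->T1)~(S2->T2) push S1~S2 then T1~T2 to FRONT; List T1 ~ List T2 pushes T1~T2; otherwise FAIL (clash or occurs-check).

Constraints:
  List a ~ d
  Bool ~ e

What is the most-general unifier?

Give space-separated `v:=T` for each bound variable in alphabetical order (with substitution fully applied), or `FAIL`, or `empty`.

Answer: d:=List a e:=Bool

Derivation:
step 1: unify List a ~ d  [subst: {-} | 1 pending]
  bind d := List a
step 2: unify Bool ~ e  [subst: {d:=List a} | 0 pending]
  bind e := Bool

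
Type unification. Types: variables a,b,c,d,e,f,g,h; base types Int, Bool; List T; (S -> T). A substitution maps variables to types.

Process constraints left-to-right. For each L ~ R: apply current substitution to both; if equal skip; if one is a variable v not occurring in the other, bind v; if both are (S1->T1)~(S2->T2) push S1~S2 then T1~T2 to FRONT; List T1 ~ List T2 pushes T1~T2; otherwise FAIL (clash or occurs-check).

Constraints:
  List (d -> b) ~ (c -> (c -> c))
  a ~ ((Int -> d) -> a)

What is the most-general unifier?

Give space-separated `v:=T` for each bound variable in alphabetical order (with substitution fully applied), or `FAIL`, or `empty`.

Answer: FAIL

Derivation:
step 1: unify List (d -> b) ~ (c -> (c -> c))  [subst: {-} | 1 pending]
  clash: List (d -> b) vs (c -> (c -> c))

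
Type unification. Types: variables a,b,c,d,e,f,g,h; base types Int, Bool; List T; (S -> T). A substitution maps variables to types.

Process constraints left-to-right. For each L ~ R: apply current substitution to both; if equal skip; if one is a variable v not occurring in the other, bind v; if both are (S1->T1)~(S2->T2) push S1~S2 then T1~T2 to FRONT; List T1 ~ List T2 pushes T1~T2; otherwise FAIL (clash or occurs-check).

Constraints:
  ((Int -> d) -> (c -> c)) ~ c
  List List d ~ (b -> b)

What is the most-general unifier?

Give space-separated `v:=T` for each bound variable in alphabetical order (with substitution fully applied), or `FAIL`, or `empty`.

step 1: unify ((Int -> d) -> (c -> c)) ~ c  [subst: {-} | 1 pending]
  occurs-check fail

Answer: FAIL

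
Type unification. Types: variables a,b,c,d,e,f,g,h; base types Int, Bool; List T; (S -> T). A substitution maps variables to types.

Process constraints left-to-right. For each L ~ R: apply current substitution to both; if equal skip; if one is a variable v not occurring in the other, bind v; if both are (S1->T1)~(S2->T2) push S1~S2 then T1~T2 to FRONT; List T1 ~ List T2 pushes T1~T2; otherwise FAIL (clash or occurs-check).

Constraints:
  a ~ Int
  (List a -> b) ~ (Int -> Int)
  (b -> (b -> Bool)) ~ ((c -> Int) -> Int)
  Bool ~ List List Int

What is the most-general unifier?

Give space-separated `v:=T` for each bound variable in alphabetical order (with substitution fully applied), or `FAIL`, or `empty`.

Answer: FAIL

Derivation:
step 1: unify a ~ Int  [subst: {-} | 3 pending]
  bind a := Int
step 2: unify (List Int -> b) ~ (Int -> Int)  [subst: {a:=Int} | 2 pending]
  -> decompose arrow: push List Int~Int, b~Int
step 3: unify List Int ~ Int  [subst: {a:=Int} | 3 pending]
  clash: List Int vs Int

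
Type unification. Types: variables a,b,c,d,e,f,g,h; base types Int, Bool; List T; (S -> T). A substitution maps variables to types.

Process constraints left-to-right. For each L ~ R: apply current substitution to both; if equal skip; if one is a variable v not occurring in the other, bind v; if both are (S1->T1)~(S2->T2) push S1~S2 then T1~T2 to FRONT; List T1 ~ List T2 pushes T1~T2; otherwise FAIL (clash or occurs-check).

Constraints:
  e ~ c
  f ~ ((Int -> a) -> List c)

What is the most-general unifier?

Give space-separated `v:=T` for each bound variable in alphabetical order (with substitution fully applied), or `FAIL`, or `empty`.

Answer: e:=c f:=((Int -> a) -> List c)

Derivation:
step 1: unify e ~ c  [subst: {-} | 1 pending]
  bind e := c
step 2: unify f ~ ((Int -> a) -> List c)  [subst: {e:=c} | 0 pending]
  bind f := ((Int -> a) -> List c)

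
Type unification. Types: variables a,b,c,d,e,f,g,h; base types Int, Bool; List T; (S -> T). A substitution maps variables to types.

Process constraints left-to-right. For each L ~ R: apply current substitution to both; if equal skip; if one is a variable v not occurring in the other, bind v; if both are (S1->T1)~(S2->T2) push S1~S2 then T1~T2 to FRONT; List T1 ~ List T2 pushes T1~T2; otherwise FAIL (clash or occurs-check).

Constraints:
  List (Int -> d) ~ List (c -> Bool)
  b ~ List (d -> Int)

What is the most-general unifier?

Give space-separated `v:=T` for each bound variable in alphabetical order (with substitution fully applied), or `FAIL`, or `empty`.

step 1: unify List (Int -> d) ~ List (c -> Bool)  [subst: {-} | 1 pending]
  -> decompose List: push (Int -> d)~(c -> Bool)
step 2: unify (Int -> d) ~ (c -> Bool)  [subst: {-} | 1 pending]
  -> decompose arrow: push Int~c, d~Bool
step 3: unify Int ~ c  [subst: {-} | 2 pending]
  bind c := Int
step 4: unify d ~ Bool  [subst: {c:=Int} | 1 pending]
  bind d := Bool
step 5: unify b ~ List (Bool -> Int)  [subst: {c:=Int, d:=Bool} | 0 pending]
  bind b := List (Bool -> Int)

Answer: b:=List (Bool -> Int) c:=Int d:=Bool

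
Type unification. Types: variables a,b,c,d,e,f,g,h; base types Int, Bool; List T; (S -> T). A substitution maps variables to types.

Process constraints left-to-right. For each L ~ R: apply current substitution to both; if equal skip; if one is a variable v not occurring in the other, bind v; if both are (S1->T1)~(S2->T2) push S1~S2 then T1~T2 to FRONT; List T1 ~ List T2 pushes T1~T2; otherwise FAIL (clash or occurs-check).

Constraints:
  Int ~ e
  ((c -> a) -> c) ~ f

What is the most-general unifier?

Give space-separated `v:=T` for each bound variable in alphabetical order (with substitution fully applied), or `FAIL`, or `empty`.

Answer: e:=Int f:=((c -> a) -> c)

Derivation:
step 1: unify Int ~ e  [subst: {-} | 1 pending]
  bind e := Int
step 2: unify ((c -> a) -> c) ~ f  [subst: {e:=Int} | 0 pending]
  bind f := ((c -> a) -> c)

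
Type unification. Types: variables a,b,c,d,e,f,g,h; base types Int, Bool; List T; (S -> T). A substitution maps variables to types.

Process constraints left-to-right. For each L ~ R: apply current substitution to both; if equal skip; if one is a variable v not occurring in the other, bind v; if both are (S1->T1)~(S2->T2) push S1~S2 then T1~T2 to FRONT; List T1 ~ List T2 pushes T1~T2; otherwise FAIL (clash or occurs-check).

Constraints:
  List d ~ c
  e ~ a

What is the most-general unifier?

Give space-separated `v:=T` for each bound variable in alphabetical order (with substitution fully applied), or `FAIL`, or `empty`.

step 1: unify List d ~ c  [subst: {-} | 1 pending]
  bind c := List d
step 2: unify e ~ a  [subst: {c:=List d} | 0 pending]
  bind e := a

Answer: c:=List d e:=a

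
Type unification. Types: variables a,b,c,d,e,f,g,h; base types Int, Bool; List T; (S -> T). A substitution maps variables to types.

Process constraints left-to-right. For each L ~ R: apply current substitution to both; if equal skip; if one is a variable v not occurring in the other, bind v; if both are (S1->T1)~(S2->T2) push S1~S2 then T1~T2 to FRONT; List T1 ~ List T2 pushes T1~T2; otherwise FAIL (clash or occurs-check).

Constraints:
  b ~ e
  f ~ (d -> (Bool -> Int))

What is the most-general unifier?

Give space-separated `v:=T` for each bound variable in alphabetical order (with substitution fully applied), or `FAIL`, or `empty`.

Answer: b:=e f:=(d -> (Bool -> Int))

Derivation:
step 1: unify b ~ e  [subst: {-} | 1 pending]
  bind b := e
step 2: unify f ~ (d -> (Bool -> Int))  [subst: {b:=e} | 0 pending]
  bind f := (d -> (Bool -> Int))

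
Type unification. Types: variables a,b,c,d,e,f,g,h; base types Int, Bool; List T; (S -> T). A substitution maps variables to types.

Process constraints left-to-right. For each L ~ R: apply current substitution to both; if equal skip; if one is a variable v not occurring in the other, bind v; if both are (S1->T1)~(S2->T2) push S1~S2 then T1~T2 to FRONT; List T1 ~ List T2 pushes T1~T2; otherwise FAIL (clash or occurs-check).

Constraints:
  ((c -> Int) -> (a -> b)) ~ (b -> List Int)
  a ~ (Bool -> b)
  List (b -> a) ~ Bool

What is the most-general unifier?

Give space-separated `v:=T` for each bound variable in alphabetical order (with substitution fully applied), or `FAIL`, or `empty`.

Answer: FAIL

Derivation:
step 1: unify ((c -> Int) -> (a -> b)) ~ (b -> List Int)  [subst: {-} | 2 pending]
  -> decompose arrow: push (c -> Int)~b, (a -> b)~List Int
step 2: unify (c -> Int) ~ b  [subst: {-} | 3 pending]
  bind b := (c -> Int)
step 3: unify (a -> (c -> Int)) ~ List Int  [subst: {b:=(c -> Int)} | 2 pending]
  clash: (a -> (c -> Int)) vs List Int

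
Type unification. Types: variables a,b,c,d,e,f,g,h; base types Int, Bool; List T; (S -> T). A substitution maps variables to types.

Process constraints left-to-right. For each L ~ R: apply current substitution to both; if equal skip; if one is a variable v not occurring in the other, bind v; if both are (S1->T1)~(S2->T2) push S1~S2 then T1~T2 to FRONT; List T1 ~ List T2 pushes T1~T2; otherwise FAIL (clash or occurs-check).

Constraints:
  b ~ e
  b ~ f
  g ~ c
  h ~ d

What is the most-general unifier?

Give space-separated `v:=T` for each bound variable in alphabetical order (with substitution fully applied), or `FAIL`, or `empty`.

step 1: unify b ~ e  [subst: {-} | 3 pending]
  bind b := e
step 2: unify e ~ f  [subst: {b:=e} | 2 pending]
  bind e := f
step 3: unify g ~ c  [subst: {b:=e, e:=f} | 1 pending]
  bind g := c
step 4: unify h ~ d  [subst: {b:=e, e:=f, g:=c} | 0 pending]
  bind h := d

Answer: b:=f e:=f g:=c h:=d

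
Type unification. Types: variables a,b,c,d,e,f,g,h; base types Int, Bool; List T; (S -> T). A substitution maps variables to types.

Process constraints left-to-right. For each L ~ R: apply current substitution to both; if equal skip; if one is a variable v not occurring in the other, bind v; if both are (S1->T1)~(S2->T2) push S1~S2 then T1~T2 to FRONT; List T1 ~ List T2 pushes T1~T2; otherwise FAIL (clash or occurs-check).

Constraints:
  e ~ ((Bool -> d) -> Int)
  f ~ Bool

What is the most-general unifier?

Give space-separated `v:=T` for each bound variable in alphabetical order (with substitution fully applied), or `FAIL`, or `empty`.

step 1: unify e ~ ((Bool -> d) -> Int)  [subst: {-} | 1 pending]
  bind e := ((Bool -> d) -> Int)
step 2: unify f ~ Bool  [subst: {e:=((Bool -> d) -> Int)} | 0 pending]
  bind f := Bool

Answer: e:=((Bool -> d) -> Int) f:=Bool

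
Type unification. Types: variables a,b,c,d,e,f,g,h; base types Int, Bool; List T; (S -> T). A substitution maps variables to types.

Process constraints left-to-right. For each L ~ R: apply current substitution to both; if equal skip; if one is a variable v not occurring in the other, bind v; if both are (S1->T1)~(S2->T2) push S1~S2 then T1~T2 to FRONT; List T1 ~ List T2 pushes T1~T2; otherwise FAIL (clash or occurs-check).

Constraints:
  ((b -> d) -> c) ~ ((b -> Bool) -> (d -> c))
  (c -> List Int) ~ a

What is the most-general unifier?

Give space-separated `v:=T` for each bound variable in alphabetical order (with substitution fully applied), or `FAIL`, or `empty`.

step 1: unify ((b -> d) -> c) ~ ((b -> Bool) -> (d -> c))  [subst: {-} | 1 pending]
  -> decompose arrow: push (b -> d)~(b -> Bool), c~(d -> c)
step 2: unify (b -> d) ~ (b -> Bool)  [subst: {-} | 2 pending]
  -> decompose arrow: push b~b, d~Bool
step 3: unify b ~ b  [subst: {-} | 3 pending]
  -> identical, skip
step 4: unify d ~ Bool  [subst: {-} | 2 pending]
  bind d := Bool
step 5: unify c ~ (Bool -> c)  [subst: {d:=Bool} | 1 pending]
  occurs-check fail: c in (Bool -> c)

Answer: FAIL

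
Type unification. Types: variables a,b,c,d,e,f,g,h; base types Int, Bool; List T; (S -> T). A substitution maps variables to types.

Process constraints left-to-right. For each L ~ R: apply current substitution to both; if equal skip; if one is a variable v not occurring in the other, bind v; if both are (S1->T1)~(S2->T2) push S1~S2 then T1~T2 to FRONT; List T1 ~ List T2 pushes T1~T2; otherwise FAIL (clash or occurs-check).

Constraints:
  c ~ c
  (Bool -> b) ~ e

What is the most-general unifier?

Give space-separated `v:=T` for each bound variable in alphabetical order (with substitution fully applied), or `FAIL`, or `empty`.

step 1: unify c ~ c  [subst: {-} | 1 pending]
  -> identical, skip
step 2: unify (Bool -> b) ~ e  [subst: {-} | 0 pending]
  bind e := (Bool -> b)

Answer: e:=(Bool -> b)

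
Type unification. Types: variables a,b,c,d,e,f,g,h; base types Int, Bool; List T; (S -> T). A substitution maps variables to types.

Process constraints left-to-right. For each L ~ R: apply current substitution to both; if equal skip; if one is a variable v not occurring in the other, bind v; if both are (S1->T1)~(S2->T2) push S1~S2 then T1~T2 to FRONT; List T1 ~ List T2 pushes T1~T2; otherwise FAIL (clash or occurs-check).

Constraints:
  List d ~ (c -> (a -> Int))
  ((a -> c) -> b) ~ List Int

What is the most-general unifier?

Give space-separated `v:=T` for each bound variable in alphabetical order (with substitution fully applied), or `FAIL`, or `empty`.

Answer: FAIL

Derivation:
step 1: unify List d ~ (c -> (a -> Int))  [subst: {-} | 1 pending]
  clash: List d vs (c -> (a -> Int))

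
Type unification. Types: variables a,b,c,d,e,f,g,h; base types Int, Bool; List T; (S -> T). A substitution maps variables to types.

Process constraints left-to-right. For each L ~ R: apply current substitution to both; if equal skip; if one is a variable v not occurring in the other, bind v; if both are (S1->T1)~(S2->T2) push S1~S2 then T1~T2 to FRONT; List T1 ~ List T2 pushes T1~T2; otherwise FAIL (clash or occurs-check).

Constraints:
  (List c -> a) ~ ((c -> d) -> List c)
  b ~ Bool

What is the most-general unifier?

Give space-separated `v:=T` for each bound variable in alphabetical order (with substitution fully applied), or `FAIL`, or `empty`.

Answer: FAIL

Derivation:
step 1: unify (List c -> a) ~ ((c -> d) -> List c)  [subst: {-} | 1 pending]
  -> decompose arrow: push List c~(c -> d), a~List c
step 2: unify List c ~ (c -> d)  [subst: {-} | 2 pending]
  clash: List c vs (c -> d)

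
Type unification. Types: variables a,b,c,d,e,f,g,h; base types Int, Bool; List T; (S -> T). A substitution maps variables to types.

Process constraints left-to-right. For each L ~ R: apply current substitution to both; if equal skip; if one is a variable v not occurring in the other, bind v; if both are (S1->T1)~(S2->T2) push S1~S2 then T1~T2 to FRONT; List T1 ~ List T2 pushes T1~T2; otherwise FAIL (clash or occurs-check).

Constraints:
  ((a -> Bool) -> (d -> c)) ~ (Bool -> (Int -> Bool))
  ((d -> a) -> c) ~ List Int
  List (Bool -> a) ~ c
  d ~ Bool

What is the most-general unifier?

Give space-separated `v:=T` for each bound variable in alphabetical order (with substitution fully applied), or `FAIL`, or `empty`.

step 1: unify ((a -> Bool) -> (d -> c)) ~ (Bool -> (Int -> Bool))  [subst: {-} | 3 pending]
  -> decompose arrow: push (a -> Bool)~Bool, (d -> c)~(Int -> Bool)
step 2: unify (a -> Bool) ~ Bool  [subst: {-} | 4 pending]
  clash: (a -> Bool) vs Bool

Answer: FAIL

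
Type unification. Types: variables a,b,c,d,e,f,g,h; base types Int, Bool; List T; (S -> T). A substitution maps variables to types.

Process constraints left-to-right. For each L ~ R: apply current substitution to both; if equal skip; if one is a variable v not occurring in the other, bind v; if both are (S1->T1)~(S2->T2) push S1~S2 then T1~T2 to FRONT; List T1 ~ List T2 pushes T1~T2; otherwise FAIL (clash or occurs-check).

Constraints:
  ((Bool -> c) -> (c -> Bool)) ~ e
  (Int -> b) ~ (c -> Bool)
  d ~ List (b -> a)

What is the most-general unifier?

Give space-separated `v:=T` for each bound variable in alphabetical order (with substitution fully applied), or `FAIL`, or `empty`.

step 1: unify ((Bool -> c) -> (c -> Bool)) ~ e  [subst: {-} | 2 pending]
  bind e := ((Bool -> c) -> (c -> Bool))
step 2: unify (Int -> b) ~ (c -> Bool)  [subst: {e:=((Bool -> c) -> (c -> Bool))} | 1 pending]
  -> decompose arrow: push Int~c, b~Bool
step 3: unify Int ~ c  [subst: {e:=((Bool -> c) -> (c -> Bool))} | 2 pending]
  bind c := Int
step 4: unify b ~ Bool  [subst: {e:=((Bool -> c) -> (c -> Bool)), c:=Int} | 1 pending]
  bind b := Bool
step 5: unify d ~ List (Bool -> a)  [subst: {e:=((Bool -> c) -> (c -> Bool)), c:=Int, b:=Bool} | 0 pending]
  bind d := List (Bool -> a)

Answer: b:=Bool c:=Int d:=List (Bool -> a) e:=((Bool -> Int) -> (Int -> Bool))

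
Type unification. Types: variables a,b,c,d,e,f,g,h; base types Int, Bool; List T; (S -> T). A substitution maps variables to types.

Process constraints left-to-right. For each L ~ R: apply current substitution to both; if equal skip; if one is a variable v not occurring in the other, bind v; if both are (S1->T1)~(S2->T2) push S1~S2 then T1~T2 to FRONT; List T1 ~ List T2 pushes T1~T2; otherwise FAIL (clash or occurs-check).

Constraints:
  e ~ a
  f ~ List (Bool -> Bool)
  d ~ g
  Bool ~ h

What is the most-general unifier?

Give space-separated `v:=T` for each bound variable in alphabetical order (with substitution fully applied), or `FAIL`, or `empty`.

step 1: unify e ~ a  [subst: {-} | 3 pending]
  bind e := a
step 2: unify f ~ List (Bool -> Bool)  [subst: {e:=a} | 2 pending]
  bind f := List (Bool -> Bool)
step 3: unify d ~ g  [subst: {e:=a, f:=List (Bool -> Bool)} | 1 pending]
  bind d := g
step 4: unify Bool ~ h  [subst: {e:=a, f:=List (Bool -> Bool), d:=g} | 0 pending]
  bind h := Bool

Answer: d:=g e:=a f:=List (Bool -> Bool) h:=Bool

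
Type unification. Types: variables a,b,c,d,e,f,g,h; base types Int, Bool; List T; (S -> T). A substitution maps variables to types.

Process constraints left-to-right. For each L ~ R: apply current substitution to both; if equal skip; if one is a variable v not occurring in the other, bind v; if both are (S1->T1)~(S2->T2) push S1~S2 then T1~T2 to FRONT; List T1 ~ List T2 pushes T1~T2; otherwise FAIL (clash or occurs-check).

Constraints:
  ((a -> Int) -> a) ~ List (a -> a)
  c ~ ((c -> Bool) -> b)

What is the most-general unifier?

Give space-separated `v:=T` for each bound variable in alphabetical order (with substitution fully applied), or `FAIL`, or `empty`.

Answer: FAIL

Derivation:
step 1: unify ((a -> Int) -> a) ~ List (a -> a)  [subst: {-} | 1 pending]
  clash: ((a -> Int) -> a) vs List (a -> a)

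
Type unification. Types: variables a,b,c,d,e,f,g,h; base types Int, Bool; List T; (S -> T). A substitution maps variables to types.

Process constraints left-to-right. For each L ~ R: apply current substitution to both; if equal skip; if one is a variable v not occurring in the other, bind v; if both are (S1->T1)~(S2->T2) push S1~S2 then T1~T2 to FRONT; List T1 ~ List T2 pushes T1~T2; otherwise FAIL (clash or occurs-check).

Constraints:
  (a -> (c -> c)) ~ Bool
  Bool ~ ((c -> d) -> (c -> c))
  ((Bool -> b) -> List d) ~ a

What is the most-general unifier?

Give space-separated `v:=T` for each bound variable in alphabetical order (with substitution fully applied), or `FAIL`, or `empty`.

step 1: unify (a -> (c -> c)) ~ Bool  [subst: {-} | 2 pending]
  clash: (a -> (c -> c)) vs Bool

Answer: FAIL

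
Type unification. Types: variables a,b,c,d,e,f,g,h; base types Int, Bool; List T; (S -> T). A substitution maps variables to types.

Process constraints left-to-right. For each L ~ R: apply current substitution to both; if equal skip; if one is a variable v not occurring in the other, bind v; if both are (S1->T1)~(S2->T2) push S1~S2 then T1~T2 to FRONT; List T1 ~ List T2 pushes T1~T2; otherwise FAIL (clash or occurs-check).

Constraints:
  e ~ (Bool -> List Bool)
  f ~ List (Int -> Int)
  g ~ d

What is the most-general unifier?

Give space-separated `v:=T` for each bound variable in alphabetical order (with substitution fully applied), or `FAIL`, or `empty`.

Answer: e:=(Bool -> List Bool) f:=List (Int -> Int) g:=d

Derivation:
step 1: unify e ~ (Bool -> List Bool)  [subst: {-} | 2 pending]
  bind e := (Bool -> List Bool)
step 2: unify f ~ List (Int -> Int)  [subst: {e:=(Bool -> List Bool)} | 1 pending]
  bind f := List (Int -> Int)
step 3: unify g ~ d  [subst: {e:=(Bool -> List Bool), f:=List (Int -> Int)} | 0 pending]
  bind g := d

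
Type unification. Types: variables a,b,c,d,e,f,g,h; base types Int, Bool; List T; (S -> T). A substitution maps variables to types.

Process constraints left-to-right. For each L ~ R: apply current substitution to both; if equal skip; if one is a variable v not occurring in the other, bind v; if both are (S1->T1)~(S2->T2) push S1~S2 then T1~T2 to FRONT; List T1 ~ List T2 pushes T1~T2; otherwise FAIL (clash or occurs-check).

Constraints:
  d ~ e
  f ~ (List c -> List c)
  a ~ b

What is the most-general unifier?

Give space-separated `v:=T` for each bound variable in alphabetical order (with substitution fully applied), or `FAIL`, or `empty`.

step 1: unify d ~ e  [subst: {-} | 2 pending]
  bind d := e
step 2: unify f ~ (List c -> List c)  [subst: {d:=e} | 1 pending]
  bind f := (List c -> List c)
step 3: unify a ~ b  [subst: {d:=e, f:=(List c -> List c)} | 0 pending]
  bind a := b

Answer: a:=b d:=e f:=(List c -> List c)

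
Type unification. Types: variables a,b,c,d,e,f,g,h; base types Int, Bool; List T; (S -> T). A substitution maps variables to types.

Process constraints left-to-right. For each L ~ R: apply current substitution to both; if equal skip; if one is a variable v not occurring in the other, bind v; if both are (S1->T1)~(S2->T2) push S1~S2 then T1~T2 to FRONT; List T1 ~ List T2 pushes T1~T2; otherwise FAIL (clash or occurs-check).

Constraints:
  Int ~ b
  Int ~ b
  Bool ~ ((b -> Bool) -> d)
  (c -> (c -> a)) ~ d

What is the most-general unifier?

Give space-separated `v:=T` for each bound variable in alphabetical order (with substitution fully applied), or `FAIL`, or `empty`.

step 1: unify Int ~ b  [subst: {-} | 3 pending]
  bind b := Int
step 2: unify Int ~ Int  [subst: {b:=Int} | 2 pending]
  -> identical, skip
step 3: unify Bool ~ ((Int -> Bool) -> d)  [subst: {b:=Int} | 1 pending]
  clash: Bool vs ((Int -> Bool) -> d)

Answer: FAIL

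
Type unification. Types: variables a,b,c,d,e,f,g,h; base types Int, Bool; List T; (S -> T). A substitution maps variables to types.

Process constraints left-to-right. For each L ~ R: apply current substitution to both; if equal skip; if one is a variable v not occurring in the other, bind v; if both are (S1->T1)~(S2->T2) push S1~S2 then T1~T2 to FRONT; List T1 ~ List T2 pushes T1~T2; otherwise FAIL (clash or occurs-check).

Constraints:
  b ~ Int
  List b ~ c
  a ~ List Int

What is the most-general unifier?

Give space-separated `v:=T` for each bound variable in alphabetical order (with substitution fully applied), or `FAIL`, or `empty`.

step 1: unify b ~ Int  [subst: {-} | 2 pending]
  bind b := Int
step 2: unify List Int ~ c  [subst: {b:=Int} | 1 pending]
  bind c := List Int
step 3: unify a ~ List Int  [subst: {b:=Int, c:=List Int} | 0 pending]
  bind a := List Int

Answer: a:=List Int b:=Int c:=List Int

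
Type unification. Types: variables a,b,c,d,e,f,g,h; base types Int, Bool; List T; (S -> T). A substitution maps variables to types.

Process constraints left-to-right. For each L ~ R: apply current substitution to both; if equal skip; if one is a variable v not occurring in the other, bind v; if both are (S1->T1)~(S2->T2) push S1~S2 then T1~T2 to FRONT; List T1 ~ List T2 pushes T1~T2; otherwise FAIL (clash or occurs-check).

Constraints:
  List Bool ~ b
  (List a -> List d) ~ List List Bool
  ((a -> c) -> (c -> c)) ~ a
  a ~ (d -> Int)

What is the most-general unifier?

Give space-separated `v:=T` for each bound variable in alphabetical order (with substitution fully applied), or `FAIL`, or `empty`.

Answer: FAIL

Derivation:
step 1: unify List Bool ~ b  [subst: {-} | 3 pending]
  bind b := List Bool
step 2: unify (List a -> List d) ~ List List Bool  [subst: {b:=List Bool} | 2 pending]
  clash: (List a -> List d) vs List List Bool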